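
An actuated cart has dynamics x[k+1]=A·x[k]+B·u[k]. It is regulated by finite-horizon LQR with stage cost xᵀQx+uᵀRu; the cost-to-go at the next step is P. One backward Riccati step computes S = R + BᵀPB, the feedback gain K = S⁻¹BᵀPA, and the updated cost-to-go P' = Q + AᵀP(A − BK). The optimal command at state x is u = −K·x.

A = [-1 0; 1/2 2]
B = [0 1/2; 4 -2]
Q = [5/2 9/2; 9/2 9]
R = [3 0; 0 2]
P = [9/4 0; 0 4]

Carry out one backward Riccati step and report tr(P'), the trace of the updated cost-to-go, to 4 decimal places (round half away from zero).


13.8360

BᵀP = [0.0000 16.0000; 1.1250 -8.0000]
S = R + BᵀPB = [3 0; 0 2] + [64.0000 -32.0000; -32.0000 16.5625] = [67.0000 -32.0000; -32.0000 18.5625]
BᵀPA = [8.0000 32.0000; -5.1250 -16.0000]
K = S⁻¹·BᵀPA = [-0.0706 0.3733; -0.3977 -0.2185]
A−BK = [-0.8011 0.1092; -0.0132 0.0700]
AᵀP(A−BK) = [1.7761 -0.1058; -0.1058 0.5599]
P' = Q + AᵀP(A−BK) = [4.2761 4.3942; 4.3942 9.5599]
tr(P') = 13.8360


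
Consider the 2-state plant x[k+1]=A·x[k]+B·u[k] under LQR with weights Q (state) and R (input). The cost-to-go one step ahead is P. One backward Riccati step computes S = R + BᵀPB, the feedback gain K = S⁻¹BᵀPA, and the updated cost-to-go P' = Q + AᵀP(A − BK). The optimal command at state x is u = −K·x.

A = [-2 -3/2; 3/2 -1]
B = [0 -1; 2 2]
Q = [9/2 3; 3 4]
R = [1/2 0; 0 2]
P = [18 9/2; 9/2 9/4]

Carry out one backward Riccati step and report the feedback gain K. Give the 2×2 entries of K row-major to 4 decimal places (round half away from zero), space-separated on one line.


BᵀP = [9.0000 4.5000; -9.0000 0.0000]
S = R + BᵀPB = [1/2 0; 0 2] + [9.0000 0.0000; 0.0000 9.0000] = [9.5000 0.0000; 0.0000 11.0000]
BᵀPA = [-11.2500 -18.0000; 18.0000 13.5000]
K = S⁻¹·BᵀPA = [-1.1842 -1.8947; 1.6364 1.2273]
A−BK = [-0.3636 -0.2727; 0.5957 0.3349]
AᵀP(A−BK) = [7.2856 6.0933; 6.0933 5.5766]
P' = Q + AᵀP(A−BK) = [11.7856 9.0933; 9.0933 9.5766]
tr(P') = 21.3621

-1.1842 -1.8947 1.6364 1.2273


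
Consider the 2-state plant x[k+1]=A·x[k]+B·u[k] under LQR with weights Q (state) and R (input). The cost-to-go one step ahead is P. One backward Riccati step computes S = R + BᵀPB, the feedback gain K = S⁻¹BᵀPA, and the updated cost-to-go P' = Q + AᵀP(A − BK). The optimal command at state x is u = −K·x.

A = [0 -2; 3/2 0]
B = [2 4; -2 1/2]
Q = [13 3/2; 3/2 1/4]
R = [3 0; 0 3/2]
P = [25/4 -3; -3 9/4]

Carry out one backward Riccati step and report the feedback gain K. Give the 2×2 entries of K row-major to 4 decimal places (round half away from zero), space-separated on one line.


BᵀP = [18.5000 -10.5000; 23.5000 -10.8750]
S = R + BᵀPB = [3 0; 0 3/2] + [58.0000 68.7500; 68.7500 88.5625] = [61.0000 68.7500; 68.7500 90.0625]
BᵀPA = [-15.7500 -37.0000; -16.3125 -47.0000]
K = S⁻¹·BᵀPA = [-0.3871 -0.1317; 0.1144 -0.4213]
A−BK = [0.3167 -0.0513; 0.6686 -0.0528]
AᵀP(A−BK) = [0.8314 0.0528; 0.0528 0.3248]
P' = Q + AᵀP(A−BK) = [13.8314 1.5528; 1.5528 0.5748]
tr(P') = 14.4062

-0.3871 -0.1317 0.1144 -0.4213


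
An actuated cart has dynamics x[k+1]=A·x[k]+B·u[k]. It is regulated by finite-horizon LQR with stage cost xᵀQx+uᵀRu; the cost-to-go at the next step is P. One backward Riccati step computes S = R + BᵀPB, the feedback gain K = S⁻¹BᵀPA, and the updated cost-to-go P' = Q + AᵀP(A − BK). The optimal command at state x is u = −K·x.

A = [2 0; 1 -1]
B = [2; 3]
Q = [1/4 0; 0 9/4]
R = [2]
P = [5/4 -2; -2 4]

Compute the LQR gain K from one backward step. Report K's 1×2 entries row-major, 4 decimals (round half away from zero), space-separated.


0.0526 -0.4211

BᵀP = [-3.5000 8.0000]
S = R + BᵀPB = [2] + [17.0000] = [19.0000]
BᵀPA = [1.0000 -8.0000]
K = S⁻¹·BᵀPA = [0.0526 -0.4211]
A−BK = [1.8947 0.8421; 0.8421 0.2632]
AᵀP(A−BK) = [0.9474 0.4211; 0.4211 0.6316]
P' = Q + AᵀP(A−BK) = [1.1974 0.4211; 0.4211 2.8816]
tr(P') = 4.0789


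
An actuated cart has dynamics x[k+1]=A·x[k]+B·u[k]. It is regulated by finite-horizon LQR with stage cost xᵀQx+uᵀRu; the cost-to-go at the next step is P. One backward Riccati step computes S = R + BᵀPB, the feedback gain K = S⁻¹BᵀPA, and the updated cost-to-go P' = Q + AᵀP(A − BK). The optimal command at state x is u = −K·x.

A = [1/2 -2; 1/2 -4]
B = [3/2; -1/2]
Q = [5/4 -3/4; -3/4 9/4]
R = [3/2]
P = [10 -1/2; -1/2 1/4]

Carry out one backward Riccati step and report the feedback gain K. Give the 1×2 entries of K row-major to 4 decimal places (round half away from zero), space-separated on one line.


BᵀP = [15.2500 -0.8750]
S = R + BᵀPB = [3/2] + [23.3125] = [24.8125]
BᵀPA = [7.1875 -27.0000]
K = S⁻¹·BᵀPA = [0.2897 -1.0882]
A−BK = [0.0655 -0.3678; 0.6448 -4.5441]
AᵀP(A−BK) = [0.2305 -1.1788; -1.1788 6.6196]
P' = Q + AᵀP(A−BK) = [1.4805 -1.9288; -1.9288 8.8696]
tr(P') = 10.3501

0.2897 -1.0882


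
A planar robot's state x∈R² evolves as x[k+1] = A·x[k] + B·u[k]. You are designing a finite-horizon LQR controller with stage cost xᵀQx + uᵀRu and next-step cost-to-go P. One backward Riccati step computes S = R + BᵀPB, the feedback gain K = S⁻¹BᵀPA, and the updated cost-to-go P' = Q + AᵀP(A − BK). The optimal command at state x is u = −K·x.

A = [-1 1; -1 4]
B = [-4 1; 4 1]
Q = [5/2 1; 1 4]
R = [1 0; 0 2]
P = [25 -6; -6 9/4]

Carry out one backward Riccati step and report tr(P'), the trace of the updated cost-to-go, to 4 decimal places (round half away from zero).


BᵀP = [-124.0000 33.0000; 19.0000 -3.7500]
S = R + BᵀPB = [1 0; 0 2] + [628.0000 -91.0000; -91.0000 15.2500] = [629.0000 -91.0000; -91.0000 17.2500]
BᵀPA = [91.0000 8.0000; -15.2500 4.0000]
K = S⁻¹·BᵀPA = [0.0708 0.1954; -0.5104 1.2626]
A−BK = [-0.2063 0.5189; -0.7730 1.9558]
AᵀP(A−BK) = [1.0207 -2.5253; -2.5253 6.3864]
P' = Q + AᵀP(A−BK) = [3.5207 -1.5253; -1.5253 10.3864]
tr(P') = 13.9071

13.9071


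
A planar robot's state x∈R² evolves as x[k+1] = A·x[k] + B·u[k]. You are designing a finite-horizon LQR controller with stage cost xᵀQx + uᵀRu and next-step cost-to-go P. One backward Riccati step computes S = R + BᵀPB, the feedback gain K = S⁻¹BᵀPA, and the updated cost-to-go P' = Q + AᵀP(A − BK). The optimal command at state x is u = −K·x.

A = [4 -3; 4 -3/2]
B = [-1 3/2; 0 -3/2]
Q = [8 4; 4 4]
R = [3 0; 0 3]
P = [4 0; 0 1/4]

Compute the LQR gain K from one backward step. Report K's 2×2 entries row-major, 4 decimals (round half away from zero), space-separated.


BᵀP = [-4.0000 0.0000; 6.0000 -0.3750]
S = R + BᵀPB = [3 0; 0 3] + [4.0000 -6.0000; -6.0000 9.5625] = [7.0000 -6.0000; -6.0000 12.5625]
BᵀPA = [-16.0000 12.0000; 22.5000 -17.4375]
K = S⁻¹·BᵀPA = [-1.2708 0.8881; 1.1841 -0.9639]
A−BK = [0.9531 -0.6661; 5.7762 -2.9458]
AᵀP(A−BK) = [21.0253 -13.6029; -13.6029 9.0975]
P' = Q + AᵀP(A−BK) = [29.0253 -9.6029; -9.6029 13.0975]
tr(P') = 42.1227

-1.2708 0.8881 1.1841 -0.9639


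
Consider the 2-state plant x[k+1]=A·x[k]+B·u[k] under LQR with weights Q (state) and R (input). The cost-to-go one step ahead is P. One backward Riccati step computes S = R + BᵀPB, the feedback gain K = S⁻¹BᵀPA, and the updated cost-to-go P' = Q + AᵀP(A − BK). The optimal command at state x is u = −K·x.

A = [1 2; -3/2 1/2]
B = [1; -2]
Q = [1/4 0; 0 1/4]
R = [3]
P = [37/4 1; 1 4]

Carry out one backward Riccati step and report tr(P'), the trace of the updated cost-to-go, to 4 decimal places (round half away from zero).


37.7680

BᵀP = [7.2500 -7.0000]
S = R + BᵀPB = [3] + [21.2500] = [24.2500]
BᵀPA = [17.7500 11.0000]
K = S⁻¹·BᵀPA = [0.7320 0.4536]
A−BK = [0.2680 1.5464; -0.0361 1.4072]
AᵀP(A−BK) = [2.2577 4.9485; 4.9485 35.0103]
P' = Q + AᵀP(A−BK) = [2.5077 4.9485; 4.9485 35.2603]
tr(P') = 37.7680


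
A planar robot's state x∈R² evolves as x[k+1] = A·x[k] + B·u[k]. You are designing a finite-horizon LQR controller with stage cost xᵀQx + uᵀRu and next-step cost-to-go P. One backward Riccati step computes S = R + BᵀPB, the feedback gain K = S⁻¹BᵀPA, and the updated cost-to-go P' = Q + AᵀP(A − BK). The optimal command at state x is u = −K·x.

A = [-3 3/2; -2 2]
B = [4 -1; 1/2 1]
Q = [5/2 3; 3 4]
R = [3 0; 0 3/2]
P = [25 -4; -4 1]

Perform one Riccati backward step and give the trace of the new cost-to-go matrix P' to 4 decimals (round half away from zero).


10.2721

BᵀP = [98.0000 -15.5000; -29.0000 5.0000]
S = R + BᵀPB = [3 0; 0 3/2] + [384.2500 -113.5000; -113.5000 34.0000] = [387.2500 -113.5000; -113.5000 35.5000]
BᵀPA = [-263.0000 116.0000; 77.0000 -33.5000]
K = S⁻¹·BᵀPA = [-0.6901 0.3650; -0.0373 0.2232]
A−BK = [-0.2770 0.2633; -1.6177 1.5943]
AᵀP(A−BK) = [2.3810 -1.7003; -1.7003 1.3911]
P' = Q + AᵀP(A−BK) = [4.8810 1.2997; 1.2997 5.3911]
tr(P') = 10.2721


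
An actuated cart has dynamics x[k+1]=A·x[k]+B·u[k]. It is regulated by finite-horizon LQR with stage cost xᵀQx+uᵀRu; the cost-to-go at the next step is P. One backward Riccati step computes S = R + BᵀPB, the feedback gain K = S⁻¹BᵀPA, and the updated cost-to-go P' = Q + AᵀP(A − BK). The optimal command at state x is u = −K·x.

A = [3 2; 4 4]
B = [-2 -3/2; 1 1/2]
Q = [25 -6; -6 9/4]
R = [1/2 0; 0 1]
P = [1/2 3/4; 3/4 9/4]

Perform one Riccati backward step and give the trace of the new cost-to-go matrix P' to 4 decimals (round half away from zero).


BᵀP = [-0.2500 0.7500; -0.3750 0.0000]
S = R + BᵀPB = [1/2 0; 0 1] + [1.2500 0.7500; 0.7500 0.5625] = [1.7500 0.7500; 0.7500 1.5625]
BᵀPA = [2.2500 2.5000; -1.1250 -0.7500]
K = S⁻¹·BᵀPA = [2.0072 2.0576; -1.6835 -1.4676]
A−BK = [4.4892 3.9137; 2.8345 2.6763]
AᵀP(A−BK) = [52.0899 47.7194; 47.7194 43.7554]
P' = Q + AᵀP(A−BK) = [77.0899 41.7194; 41.7194 46.0054]
tr(P') = 123.0953

123.0953


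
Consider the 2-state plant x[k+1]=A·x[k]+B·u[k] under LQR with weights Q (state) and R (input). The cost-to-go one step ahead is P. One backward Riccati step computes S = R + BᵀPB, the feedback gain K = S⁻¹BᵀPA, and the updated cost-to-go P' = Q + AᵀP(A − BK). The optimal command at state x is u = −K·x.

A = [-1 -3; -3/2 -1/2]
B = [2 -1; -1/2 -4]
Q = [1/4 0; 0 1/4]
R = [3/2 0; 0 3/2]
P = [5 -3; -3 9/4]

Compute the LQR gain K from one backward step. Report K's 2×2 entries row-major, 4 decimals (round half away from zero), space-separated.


BᵀP = [11.5000 -7.1250; 7.0000 -6.0000]
S = R + BᵀPB = [3/2 0; 0 3/2] + [26.5625 17.0000; 17.0000 17.0000] = [28.0625 17.0000; 17.0000 18.5000]
BᵀPA = [-0.8125 -30.9375; 2.0000 -18.0000]
K = S⁻¹·BᵀPA = [-0.2130 -1.1572; 0.3039 0.0904]
A−BK = [-0.2701 -0.5951; -0.3910 -0.7169]
AᵀP(A−BK) = [0.2817 0.5664; 0.5664 2.3884]
P' = Q + AᵀP(A−BK) = [0.5317 0.5664; 0.5664 2.6384]
tr(P') = 3.1701

-0.2130 -1.1572 0.3039 0.0904


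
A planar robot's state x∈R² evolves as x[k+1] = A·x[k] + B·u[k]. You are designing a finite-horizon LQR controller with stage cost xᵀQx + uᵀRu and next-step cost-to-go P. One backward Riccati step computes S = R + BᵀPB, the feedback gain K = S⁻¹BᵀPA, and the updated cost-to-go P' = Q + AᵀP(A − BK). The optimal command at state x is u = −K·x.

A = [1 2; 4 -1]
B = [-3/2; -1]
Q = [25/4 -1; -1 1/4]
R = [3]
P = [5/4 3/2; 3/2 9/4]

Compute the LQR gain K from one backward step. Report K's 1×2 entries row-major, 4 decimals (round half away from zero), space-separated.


-1.7015 -0.1791

BᵀP = [-3.3750 -4.5000]
S = R + BᵀPB = [3] + [9.5625] = [12.5625]
BᵀPA = [-21.3750 -2.2500]
K = S⁻¹·BᵀPA = [-1.7015 -0.1791]
A−BK = [-1.5522 1.7313; 2.2985 -1.1791]
AᵀP(A−BK) = [12.8806 0.1716; 0.1716 0.8470]
P' = Q + AᵀP(A−BK) = [19.1306 -0.8284; -0.8284 1.0970]
tr(P') = 20.2276


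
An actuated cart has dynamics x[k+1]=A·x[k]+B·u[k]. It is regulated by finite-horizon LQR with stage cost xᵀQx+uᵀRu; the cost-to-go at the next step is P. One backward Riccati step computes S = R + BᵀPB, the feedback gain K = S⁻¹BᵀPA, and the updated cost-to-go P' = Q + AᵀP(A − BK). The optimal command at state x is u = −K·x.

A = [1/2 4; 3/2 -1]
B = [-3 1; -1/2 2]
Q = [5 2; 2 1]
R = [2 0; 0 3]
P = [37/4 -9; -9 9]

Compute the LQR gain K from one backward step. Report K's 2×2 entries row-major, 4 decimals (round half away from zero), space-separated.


BᵀP = [-23.2500 22.5000; -8.7500 9.0000]
S = R + BᵀPB = [2 0; 0 3] + [58.5000 21.7500; 21.7500 9.2500] = [60.5000 21.7500; 21.7500 12.2500]
BᵀPA = [22.1250 -115.5000; 9.1250 -44.0000]
K = S⁻¹·BᵀPA = [0.2707 -1.7081; 0.2643 -0.5591]
A−BK = [1.0478 -0.5652; 1.1068 -0.7358]
AᵀP(A−BK) = [0.6619 -1.6067; -1.6067 7.1149]
P' = Q + AᵀP(A−BK) = [5.6619 0.3933; 0.3933 8.1149]
tr(P') = 13.7768

0.2707 -1.7081 0.2643 -0.5591


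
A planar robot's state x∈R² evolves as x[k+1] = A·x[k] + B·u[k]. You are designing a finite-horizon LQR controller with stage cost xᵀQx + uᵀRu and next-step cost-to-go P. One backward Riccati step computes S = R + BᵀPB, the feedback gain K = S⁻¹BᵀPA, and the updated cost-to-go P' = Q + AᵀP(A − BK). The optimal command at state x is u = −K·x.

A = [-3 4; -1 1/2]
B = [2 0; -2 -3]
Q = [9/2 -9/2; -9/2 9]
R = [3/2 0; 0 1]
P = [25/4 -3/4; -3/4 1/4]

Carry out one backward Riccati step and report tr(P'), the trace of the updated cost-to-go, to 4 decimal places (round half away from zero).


23.1891

BᵀP = [14.0000 -2.0000; 2.2500 -0.7500]
S = R + BᵀPB = [3/2 0; 0 1] + [32.0000 6.0000; 6.0000 2.2500] = [33.5000 6.0000; 6.0000 3.2500]
BᵀPA = [-40.0000 55.0000; -6.0000 8.6250]
K = S⁻¹·BᵀPA = [-1.2899 1.7427; 0.5352 -0.5635]
A−BK = [-0.4202 0.5146; -1.9743 2.2950]
AᵀP(A−BK) = [3.6158 -4.6724; -4.6724 6.0733]
P' = Q + AᵀP(A−BK) = [8.1158 -9.1724; -9.1724 15.0733]
tr(P') = 23.1891


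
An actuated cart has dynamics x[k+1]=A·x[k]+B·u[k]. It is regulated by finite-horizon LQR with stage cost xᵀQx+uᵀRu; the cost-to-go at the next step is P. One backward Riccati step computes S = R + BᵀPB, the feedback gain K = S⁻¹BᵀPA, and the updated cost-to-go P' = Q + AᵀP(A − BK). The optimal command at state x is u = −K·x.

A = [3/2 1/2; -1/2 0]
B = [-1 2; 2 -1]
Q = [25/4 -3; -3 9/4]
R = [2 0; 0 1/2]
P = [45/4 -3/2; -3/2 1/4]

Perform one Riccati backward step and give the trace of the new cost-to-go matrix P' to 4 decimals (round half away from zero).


BᵀP = [-14.2500 2.0000; 24.0000 -3.2500]
S = R + BᵀPB = [2 0; 0 1/2] + [18.2500 -30.5000; -30.5000 51.2500] = [20.2500 -30.5000; -30.5000 51.7500]
BᵀPA = [-22.3750 -7.1250; 37.6250 12.0000]
K = S⁻¹·BᵀPA = [-0.0879 -0.0231; 0.6753 0.2183]
A−BK = [0.0616 0.0404; 0.3510 0.2645]
AᵀP(A−BK) = [0.2521 0.0832; 0.0832 0.0287]
P' = Q + AᵀP(A−BK) = [6.5021 -2.9168; -2.9168 2.2787]
tr(P') = 8.7807

8.7807


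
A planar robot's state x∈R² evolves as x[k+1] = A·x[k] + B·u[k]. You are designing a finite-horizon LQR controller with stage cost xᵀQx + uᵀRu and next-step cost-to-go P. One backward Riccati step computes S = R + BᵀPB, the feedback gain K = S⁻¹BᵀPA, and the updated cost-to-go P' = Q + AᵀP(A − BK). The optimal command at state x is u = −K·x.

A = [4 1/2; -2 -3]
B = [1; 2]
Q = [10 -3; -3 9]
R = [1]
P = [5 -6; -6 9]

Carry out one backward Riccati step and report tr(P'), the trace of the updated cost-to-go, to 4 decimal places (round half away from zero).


94.3472

BᵀP = [-7.0000 12.0000]
S = R + BᵀPB = [1] + [17.0000] = [18.0000]
BᵀPA = [-52.0000 -39.5000]
K = S⁻¹·BᵀPA = [-2.8889 -2.1944]
A−BK = [6.8889 2.6944; 3.7778 1.3889]
AᵀP(A−BK) = [61.7778 27.8889; 27.8889 13.5694]
P' = Q + AᵀP(A−BK) = [71.7778 24.8889; 24.8889 22.5694]
tr(P') = 94.3472


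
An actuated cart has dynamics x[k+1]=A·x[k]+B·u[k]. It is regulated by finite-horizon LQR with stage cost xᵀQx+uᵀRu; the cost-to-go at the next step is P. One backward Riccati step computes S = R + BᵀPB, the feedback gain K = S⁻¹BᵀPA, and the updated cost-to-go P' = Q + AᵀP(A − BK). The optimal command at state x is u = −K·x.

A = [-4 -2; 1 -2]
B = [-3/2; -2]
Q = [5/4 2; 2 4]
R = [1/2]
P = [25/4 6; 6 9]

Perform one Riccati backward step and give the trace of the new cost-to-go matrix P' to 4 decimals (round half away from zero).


BᵀP = [-21.3750 -27.0000]
S = R + BᵀPB = [1/2] + [86.0625] = [86.5625]
BᵀPA = [58.5000 96.7500]
K = S⁻¹·BᵀPA = [0.6758 1.1177]
A−BK = [-2.9863 -0.3235; 2.3516 0.2354]
AᵀP(A−BK) = [21.4650 2.6152; 2.6152 0.8635]
P' = Q + AᵀP(A−BK) = [22.7150 4.6152; 4.6152 4.8635]
tr(P') = 27.5785

27.5785


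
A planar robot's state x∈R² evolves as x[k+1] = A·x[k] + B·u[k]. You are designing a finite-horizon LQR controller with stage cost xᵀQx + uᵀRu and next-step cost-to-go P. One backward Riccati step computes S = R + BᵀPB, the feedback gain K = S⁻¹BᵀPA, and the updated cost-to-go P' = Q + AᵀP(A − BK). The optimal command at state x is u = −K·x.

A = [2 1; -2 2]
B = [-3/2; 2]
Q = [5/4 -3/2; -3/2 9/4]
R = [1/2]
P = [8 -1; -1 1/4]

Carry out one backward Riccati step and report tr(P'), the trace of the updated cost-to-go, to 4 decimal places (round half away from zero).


5.4216

BᵀP = [-14.0000 2.0000]
S = R + BᵀPB = [1/2] + [25.0000] = [25.5000]
BᵀPA = [-32.0000 -10.0000]
K = S⁻¹·BᵀPA = [-1.2549 -0.3922]
A−BK = [0.1176 0.4118; 0.5098 2.7843]
AᵀP(A−BK) = [0.8431 0.4510; 0.4510 1.0784]
P' = Q + AᵀP(A−BK) = [2.0931 -1.0490; -1.0490 3.3284]
tr(P') = 5.4216


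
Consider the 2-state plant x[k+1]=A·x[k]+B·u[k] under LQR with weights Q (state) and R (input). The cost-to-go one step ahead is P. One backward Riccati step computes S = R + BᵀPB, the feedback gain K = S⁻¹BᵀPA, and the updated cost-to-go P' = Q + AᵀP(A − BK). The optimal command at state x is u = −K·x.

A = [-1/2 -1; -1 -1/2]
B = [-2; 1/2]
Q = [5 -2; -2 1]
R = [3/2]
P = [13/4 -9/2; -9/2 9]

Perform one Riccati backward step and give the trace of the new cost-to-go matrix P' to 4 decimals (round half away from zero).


8.9235

BᵀP = [-8.7500 13.5000]
S = R + BᵀPB = [3/2] + [24.2500] = [25.7500]
BᵀPA = [-9.1250 2.0000]
K = S⁻¹·BᵀPA = [-0.3544 0.0777]
A−BK = [-1.2087 -0.8447; -0.8228 -0.5388]
AᵀP(A−BK) = [2.0789 1.2087; 1.2087 0.8447]
P' = Q + AᵀP(A−BK) = [7.0789 -0.7913; -0.7913 1.8447]
tr(P') = 8.9235


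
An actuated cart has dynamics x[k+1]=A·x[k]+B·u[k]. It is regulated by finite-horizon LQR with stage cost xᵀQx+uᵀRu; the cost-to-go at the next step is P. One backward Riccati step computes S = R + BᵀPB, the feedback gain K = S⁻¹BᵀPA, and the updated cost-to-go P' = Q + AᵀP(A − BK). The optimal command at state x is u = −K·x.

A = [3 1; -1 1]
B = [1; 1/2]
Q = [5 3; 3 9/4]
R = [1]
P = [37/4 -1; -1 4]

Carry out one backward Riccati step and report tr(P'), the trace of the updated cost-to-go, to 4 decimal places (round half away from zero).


40.2744

BᵀP = [8.7500 1.0000]
S = R + BᵀPB = [1] + [9.2500] = [10.2500]
BᵀPA = [25.2500 9.7500]
K = S⁻¹·BᵀPA = [2.4634 0.9512]
A−BK = [0.5366 0.0488; -2.2317 0.5244]
AᵀP(A−BK) = [31.0488 -2.2683; -2.2683 1.9756]
P' = Q + AᵀP(A−BK) = [36.0488 0.7317; 0.7317 4.2256]
tr(P') = 40.2744


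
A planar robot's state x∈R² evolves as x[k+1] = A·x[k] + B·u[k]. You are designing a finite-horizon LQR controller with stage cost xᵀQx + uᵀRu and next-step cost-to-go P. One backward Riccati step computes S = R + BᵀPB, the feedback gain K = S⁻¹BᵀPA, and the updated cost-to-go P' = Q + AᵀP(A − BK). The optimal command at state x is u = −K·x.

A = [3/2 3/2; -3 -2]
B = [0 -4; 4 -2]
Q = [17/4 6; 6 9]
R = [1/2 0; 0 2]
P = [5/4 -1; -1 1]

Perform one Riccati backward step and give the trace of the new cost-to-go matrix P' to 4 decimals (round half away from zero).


BᵀP = [-4.0000 4.0000; -3.0000 2.0000]
S = R + BᵀPB = [1/2 0; 0 2] + [16.0000 8.0000; 8.0000 8.0000] = [16.5000 8.0000; 8.0000 10.0000]
BᵀPA = [-18.0000 -14.0000; -10.5000 -8.5000]
K = S⁻¹·BᵀPA = [-0.9505 -0.7129; -0.2896 -0.2797]
A−BK = [0.3416 0.3812; 0.2228 0.2921]
AᵀP(A−BK) = [0.6627 0.5439; 0.5439 0.4548]
P' = Q + AᵀP(A−BK) = [4.9127 6.5439; 6.5439 9.4548]
tr(P') = 14.3676

14.3676


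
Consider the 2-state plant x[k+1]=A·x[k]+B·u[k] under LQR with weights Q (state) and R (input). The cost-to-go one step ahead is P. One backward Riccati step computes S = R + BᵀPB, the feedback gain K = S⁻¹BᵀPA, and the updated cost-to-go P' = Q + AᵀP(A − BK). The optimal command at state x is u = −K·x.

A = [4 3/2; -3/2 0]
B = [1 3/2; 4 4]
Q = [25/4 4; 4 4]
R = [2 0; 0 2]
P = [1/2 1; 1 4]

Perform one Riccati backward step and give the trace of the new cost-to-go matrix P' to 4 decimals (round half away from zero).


BᵀP = [4.5000 17.0000; 4.7500 17.5000]
S = R + BᵀPB = [2 0; 0 2] + [72.5000 74.7500; 74.7500 77.1250] = [74.5000 74.7500; 74.7500 79.1250]
BᵀPA = [-7.5000 6.7500; -7.2500 7.1250]
K = S⁻¹·BᵀPA = [-0.1676 0.0049; 0.0667 0.0854]
A−BK = [4.0675 1.3670; -1.0964 -0.3613]
AᵀP(A−BK) = [4.2266 1.4060; 1.4060 0.4833]
P' = Q + AᵀP(A−BK) = [10.4766 5.4060; 5.4060 4.4833]
tr(P') = 14.9599

14.9599


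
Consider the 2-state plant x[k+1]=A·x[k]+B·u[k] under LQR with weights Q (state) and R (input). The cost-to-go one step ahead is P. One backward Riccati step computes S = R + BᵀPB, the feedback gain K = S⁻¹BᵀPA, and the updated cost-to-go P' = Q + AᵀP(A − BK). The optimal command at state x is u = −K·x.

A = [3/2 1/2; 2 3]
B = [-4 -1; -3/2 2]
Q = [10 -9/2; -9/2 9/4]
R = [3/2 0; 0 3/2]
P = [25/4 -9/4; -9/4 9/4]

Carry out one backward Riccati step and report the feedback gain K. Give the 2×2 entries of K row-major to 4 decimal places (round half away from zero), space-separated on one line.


BᵀP = [-21.6250 5.6250; -10.7500 6.7500]
S = R + BᵀPB = [3/2 0; 0 3/2] + [78.0625 32.8750; 32.8750 24.2500] = [79.5625 32.8750; 32.8750 25.7500]
BᵀPA = [-21.1875 6.0625; -2.6250 14.8750]
K = S⁻¹·BᵀPA = [-0.4745 -0.3439; 0.5038 1.0168]
A−BK = [0.1059 0.1411; 0.2806 0.4506]
AᵀP(A−BK) = [0.8320 1.1946; 1.1946 2.0233]
P' = Q + AᵀP(A−BK) = [10.8320 -3.3054; -3.3054 4.2733]
tr(P') = 15.1053

-0.4745 -0.3439 0.5038 1.0168


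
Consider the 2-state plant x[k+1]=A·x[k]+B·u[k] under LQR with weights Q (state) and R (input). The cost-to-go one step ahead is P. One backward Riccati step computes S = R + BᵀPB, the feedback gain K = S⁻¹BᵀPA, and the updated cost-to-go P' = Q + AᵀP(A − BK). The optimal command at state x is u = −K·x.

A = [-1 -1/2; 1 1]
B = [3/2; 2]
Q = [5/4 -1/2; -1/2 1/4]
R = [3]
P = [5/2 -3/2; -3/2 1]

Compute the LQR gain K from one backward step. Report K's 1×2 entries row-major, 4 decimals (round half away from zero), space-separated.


BᵀP = [0.7500 -0.2500]
S = R + BᵀPB = [3] + [0.6250] = [3.6250]
BᵀPA = [-1.0000 -0.6250]
K = S⁻¹·BᵀPA = [-0.2759 -0.1724]
A−BK = [-0.5862 -0.2414; 1.5517 1.3448]
AᵀP(A−BK) = [6.2241 4.3276; 4.3276 3.0172]
P' = Q + AᵀP(A−BK) = [7.4741 3.8276; 3.8276 3.2672]
tr(P') = 10.7414

-0.2759 -0.1724


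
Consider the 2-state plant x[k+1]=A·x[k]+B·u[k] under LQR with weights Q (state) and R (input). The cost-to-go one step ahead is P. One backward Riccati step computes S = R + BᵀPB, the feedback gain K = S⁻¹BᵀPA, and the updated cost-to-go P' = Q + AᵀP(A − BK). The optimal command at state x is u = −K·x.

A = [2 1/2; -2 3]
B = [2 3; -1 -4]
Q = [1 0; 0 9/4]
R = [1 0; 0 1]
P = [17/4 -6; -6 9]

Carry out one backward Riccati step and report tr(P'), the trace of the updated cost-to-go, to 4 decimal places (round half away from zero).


4.5196

BᵀP = [14.5000 -21.0000; 36.7500 -54.0000]
S = R + BᵀPB = [1 0; 0 1] + [50.0000 127.5000; 127.5000 326.2500] = [51.0000 127.5000; 127.5000 327.2500]
BᵀPA = [71.0000 -55.7500; 181.5000 -143.6250]
K = S⁻¹·BᵀPA = [0.2157 0.1569; 0.4706 -0.5000]
A−BK = [0.1569 1.6863; 0.0980 1.1569]
AᵀP(A−BK) = [0.2745 -0.1373; -0.1373 0.9951]
P' = Q + AᵀP(A−BK) = [1.2745 -0.1373; -0.1373 3.2451]
tr(P') = 4.5196


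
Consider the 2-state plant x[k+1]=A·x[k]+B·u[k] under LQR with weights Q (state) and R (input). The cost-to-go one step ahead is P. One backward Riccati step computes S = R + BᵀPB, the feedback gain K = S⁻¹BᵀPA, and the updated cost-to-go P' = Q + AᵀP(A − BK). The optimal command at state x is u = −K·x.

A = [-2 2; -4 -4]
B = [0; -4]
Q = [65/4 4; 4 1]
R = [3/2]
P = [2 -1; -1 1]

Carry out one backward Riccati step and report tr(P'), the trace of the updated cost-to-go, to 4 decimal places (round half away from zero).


28.6786

BᵀP = [4.0000 -4.0000]
S = R + BᵀPB = [3/2] + [16.0000] = [17.5000]
BᵀPA = [8.0000 24.0000]
K = S⁻¹·BᵀPA = [0.4571 1.3714]
A−BK = [-2.0000 2.0000; -2.1714 1.4857]
AᵀP(A−BK) = [4.3429 -2.9714; -2.9714 7.0857]
P' = Q + AᵀP(A−BK) = [20.5929 1.0286; 1.0286 8.0857]
tr(P') = 28.6786


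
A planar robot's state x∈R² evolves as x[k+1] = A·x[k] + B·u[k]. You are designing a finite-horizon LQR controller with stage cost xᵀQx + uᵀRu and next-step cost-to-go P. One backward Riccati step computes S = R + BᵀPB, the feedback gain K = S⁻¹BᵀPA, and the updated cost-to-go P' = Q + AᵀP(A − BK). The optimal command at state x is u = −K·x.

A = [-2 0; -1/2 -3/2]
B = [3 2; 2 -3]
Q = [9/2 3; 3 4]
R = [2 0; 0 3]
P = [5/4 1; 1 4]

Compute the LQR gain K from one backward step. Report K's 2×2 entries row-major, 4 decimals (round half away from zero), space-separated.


BᵀP = [5.7500 11.0000; -0.5000 -10.0000]
S = R + BᵀPB = [2 0; 0 3] + [39.2500 -21.5000; -21.5000 29.0000] = [41.2500 -21.5000; -21.5000 32.0000]
BᵀPA = [-17.0000 -16.5000; 6.0000 15.0000]
K = S⁻¹·BᵀPA = [-0.4838 -0.2396; -0.1376 0.3078]
A−BK = [-0.2734 0.1032; 0.0549 -0.0975]
AᵀP(A−BK) = [0.6004 0.0804; 0.0804 0.4302]
P' = Q + AᵀP(A−BK) = [5.1004 3.0804; 3.0804 4.4302]
tr(P') = 9.5306

-0.4838 -0.2396 -0.1376 0.3078


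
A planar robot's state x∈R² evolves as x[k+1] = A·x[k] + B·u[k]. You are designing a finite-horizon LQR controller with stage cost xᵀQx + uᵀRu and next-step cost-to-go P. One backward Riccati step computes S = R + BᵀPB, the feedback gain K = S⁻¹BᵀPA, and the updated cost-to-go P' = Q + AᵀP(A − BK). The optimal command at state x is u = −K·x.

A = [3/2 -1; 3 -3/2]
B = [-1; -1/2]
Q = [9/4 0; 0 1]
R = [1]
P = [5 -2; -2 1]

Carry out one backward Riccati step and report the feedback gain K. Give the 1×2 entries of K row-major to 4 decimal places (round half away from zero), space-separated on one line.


-0.3529 0.4118

BᵀP = [-4.0000 1.5000]
S = R + BᵀPB = [1] + [3.2500] = [4.2500]
BᵀPA = [-1.5000 1.7500]
K = S⁻¹·BᵀPA = [-0.3529 0.4118]
A−BK = [1.1471 -0.5882; 2.8235 -1.2941]
AᵀP(A−BK) = [1.7206 -0.8824; -0.8824 0.5294]
P' = Q + AᵀP(A−BK) = [3.9706 -0.8824; -0.8824 1.5294]
tr(P') = 5.5000


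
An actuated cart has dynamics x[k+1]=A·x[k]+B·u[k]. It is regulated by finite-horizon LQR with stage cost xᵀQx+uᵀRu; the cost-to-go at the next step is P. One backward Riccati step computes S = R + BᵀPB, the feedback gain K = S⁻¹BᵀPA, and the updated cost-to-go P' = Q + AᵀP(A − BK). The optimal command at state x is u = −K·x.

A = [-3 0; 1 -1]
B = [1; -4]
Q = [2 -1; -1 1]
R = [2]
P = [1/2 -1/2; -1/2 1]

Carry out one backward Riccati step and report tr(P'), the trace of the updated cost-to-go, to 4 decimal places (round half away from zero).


5.2000

BᵀP = [2.5000 -4.5000]
S = R + BᵀPB = [2] + [20.5000] = [22.5000]
BᵀPA = [-12.0000 4.5000]
K = S⁻¹·BᵀPA = [-0.5333 0.2000]
A−BK = [-2.4667 -0.2000; -1.1333 -0.2000]
AᵀP(A−BK) = [2.1000 -0.1000; -0.1000 0.1000]
P' = Q + AᵀP(A−BK) = [4.1000 -1.1000; -1.1000 1.1000]
tr(P') = 5.2000


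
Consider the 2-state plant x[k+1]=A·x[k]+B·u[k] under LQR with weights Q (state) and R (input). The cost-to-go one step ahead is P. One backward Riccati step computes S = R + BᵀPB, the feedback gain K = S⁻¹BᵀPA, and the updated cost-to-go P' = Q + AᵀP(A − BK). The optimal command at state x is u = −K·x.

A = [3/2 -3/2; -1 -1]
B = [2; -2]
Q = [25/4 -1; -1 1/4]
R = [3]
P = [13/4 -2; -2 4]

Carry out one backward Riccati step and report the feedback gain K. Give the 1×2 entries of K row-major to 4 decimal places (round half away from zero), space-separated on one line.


0.5781 -0.0781

BᵀP = [10.5000 -12.0000]
S = R + BᵀPB = [3] + [45.0000] = [48.0000]
BᵀPA = [27.7500 -3.7500]
K = S⁻¹·BᵀPA = [0.5781 -0.0781]
A−BK = [0.3438 -1.3438; 0.1563 -1.1563]
AᵀP(A−BK) = [1.2695 -1.1445; -1.1445 5.0195]
P' = Q + AᵀP(A−BK) = [7.5195 -2.1445; -2.1445 5.2695]
tr(P') = 12.7891


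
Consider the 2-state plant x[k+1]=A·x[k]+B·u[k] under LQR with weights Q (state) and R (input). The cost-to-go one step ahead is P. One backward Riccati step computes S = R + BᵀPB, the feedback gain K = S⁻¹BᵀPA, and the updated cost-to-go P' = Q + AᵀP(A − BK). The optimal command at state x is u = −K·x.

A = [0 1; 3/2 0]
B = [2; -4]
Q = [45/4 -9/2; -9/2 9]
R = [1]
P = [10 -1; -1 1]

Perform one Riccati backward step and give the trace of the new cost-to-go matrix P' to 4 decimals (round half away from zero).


BᵀP = [24.0000 -6.0000]
S = R + BᵀPB = [1] + [72.0000] = [73.0000]
BᵀPA = [-9.0000 24.0000]
K = S⁻¹·BᵀPA = [-0.1233 0.3288]
A−BK = [0.2466 0.3425; 1.0068 1.3151]
AᵀP(A−BK) = [1.1404 1.4589; 1.4589 2.1096]
P' = Q + AᵀP(A−BK) = [12.3904 -3.0411; -3.0411 11.1096]
tr(P') = 23.5000

23.5000


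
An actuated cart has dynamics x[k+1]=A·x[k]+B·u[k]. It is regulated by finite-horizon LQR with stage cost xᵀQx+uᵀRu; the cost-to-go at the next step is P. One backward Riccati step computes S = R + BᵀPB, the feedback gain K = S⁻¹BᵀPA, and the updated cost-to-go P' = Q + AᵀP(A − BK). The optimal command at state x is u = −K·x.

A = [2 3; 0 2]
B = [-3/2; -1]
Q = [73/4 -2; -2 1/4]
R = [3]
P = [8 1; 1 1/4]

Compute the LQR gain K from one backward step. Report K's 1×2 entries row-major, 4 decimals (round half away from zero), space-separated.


BᵀP = [-13.0000 -1.7500]
S = R + BᵀPB = [3] + [21.2500] = [24.2500]
BᵀPA = [-26.0000 -42.5000]
K = S⁻¹·BᵀPA = [-1.0722 -1.7526]
A−BK = [0.3918 0.3711; -1.0722 0.2474]
AᵀP(A−BK) = [4.1237 6.4330; 6.4330 10.5155]
P' = Q + AᵀP(A−BK) = [22.3737 4.4330; 4.4330 10.7655]
tr(P') = 33.1392

-1.0722 -1.7526


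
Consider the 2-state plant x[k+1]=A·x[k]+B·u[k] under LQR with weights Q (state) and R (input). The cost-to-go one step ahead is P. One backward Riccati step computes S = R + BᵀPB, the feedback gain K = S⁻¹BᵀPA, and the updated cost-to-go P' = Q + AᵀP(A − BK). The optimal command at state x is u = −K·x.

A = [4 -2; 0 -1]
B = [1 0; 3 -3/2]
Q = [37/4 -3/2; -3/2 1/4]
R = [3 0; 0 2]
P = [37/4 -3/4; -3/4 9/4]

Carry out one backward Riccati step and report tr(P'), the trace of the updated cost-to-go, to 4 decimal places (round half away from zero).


BᵀP = [7.0000 6.0000; 1.1250 -3.3750]
S = R + BᵀPB = [3 0; 0 2] + [25.0000 -9.0000; -9.0000 5.0625] = [28.0000 -9.0000; -9.0000 7.0625]
BᵀPA = [28.0000 -20.0000; 4.5000 1.1250]
K = S⁻¹·BᵀPA = [2.0407 -1.1231; 3.2377 -1.2719]
A−BK = [1.9593 -0.8769; -1.2655 0.4615]
AᵀP(A−BK) = [76.2912 -33.8287; -33.8287 15.2184]
P' = Q + AᵀP(A−BK) = [85.5412 -35.3287; -35.3287 15.4684]
tr(P') = 101.0096

101.0096


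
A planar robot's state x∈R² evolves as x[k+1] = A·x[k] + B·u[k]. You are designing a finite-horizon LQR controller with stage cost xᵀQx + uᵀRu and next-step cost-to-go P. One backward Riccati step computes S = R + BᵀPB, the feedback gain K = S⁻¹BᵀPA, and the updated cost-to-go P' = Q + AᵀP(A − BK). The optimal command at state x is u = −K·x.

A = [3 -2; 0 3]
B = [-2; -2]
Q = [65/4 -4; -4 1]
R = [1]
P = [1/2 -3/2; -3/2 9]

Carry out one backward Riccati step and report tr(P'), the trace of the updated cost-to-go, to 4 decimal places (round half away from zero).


BᵀP = [2.0000 -15.0000]
S = R + BᵀPB = [1] + [26.0000] = [27.0000]
BᵀPA = [6.0000 -49.0000]
K = S⁻¹·BᵀPA = [0.2222 -1.8148]
A−BK = [3.4444 -5.6296; 0.4444 -0.6296]
AᵀP(A−BK) = [3.1667 -5.6111; -5.6111 12.0741]
P' = Q + AᵀP(A−BK) = [19.4167 -9.6111; -9.6111 13.0741]
tr(P') = 32.4907

32.4907


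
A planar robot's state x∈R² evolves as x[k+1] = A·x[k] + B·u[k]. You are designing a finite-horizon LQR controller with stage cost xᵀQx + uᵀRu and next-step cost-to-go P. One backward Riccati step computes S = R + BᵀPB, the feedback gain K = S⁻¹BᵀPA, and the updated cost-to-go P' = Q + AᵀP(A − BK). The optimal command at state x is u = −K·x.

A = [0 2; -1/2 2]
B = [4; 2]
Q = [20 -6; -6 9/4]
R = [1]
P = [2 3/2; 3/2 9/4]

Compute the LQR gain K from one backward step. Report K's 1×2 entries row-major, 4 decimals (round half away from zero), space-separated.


-0.0795 0.6515

BᵀP = [11.0000 10.5000]
S = R + BᵀPB = [1] + [65.0000] = [66.0000]
BᵀPA = [-5.2500 43.0000]
K = S⁻¹·BᵀPA = [-0.0795 0.6515]
A−BK = [0.3182 -0.6061; -0.3409 0.6970]
AᵀP(A−BK) = [0.1449 -0.3295; -0.3295 0.9848]
P' = Q + AᵀP(A−BK) = [20.1449 -6.3295; -6.3295 3.2348]
tr(P') = 23.3797


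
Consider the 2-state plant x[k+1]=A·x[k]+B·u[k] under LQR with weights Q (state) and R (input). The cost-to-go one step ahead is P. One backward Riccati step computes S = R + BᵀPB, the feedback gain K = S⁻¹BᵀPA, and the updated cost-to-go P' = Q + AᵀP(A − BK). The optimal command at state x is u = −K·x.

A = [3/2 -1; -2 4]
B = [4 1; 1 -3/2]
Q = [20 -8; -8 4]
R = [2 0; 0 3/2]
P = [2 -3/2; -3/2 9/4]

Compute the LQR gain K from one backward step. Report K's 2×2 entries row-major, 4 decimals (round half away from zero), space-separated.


BᵀP = [6.5000 -3.7500; 4.2500 -4.8750]
S = R + BᵀPB = [2 0; 0 3/2] + [22.2500 12.1250; 12.1250 11.5625] = [24.2500 12.1250; 12.1250 13.0625]
BᵀPA = [17.2500 -21.5000; 16.1250 -23.7500]
K = S⁻¹·BᵀPA = [0.1756 0.0420; 1.0714 -1.8571]
A−BK = [-0.2739 0.6892; -0.5685 1.1723]
AᵀP(A−BK) = [2.1937 -3.7776; -3.7776 6.7953]
P' = Q + AᵀP(A−BK) = [22.1937 -11.7776; -11.7776 10.7953]
tr(P') = 32.9890

0.1756 0.0420 1.0714 -1.8571


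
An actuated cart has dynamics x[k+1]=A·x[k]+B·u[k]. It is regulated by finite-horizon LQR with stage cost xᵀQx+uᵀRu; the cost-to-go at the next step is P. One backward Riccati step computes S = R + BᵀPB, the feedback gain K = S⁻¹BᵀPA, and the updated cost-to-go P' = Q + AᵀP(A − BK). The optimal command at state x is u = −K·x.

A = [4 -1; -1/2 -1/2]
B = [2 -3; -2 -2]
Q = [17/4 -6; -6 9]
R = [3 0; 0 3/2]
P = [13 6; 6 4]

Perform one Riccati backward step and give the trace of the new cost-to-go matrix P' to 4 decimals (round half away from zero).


16.2100

BᵀP = [14.0000 4.0000; -51.0000 -26.0000]
S = R + BᵀPB = [3 0; 0 3/2] + [20.0000 -50.0000; -50.0000 205.0000] = [23.0000 -50.0000; -50.0000 206.5000]
BᵀPA = [54.0000 -16.0000; -191.0000 64.0000]
K = S⁻¹·BᵀPA = [0.7117 -0.0462; -0.7526 0.2987]
A−BK = [0.3187 -0.0113; -0.5818 0.0050]
AᵀP(A−BK) = [2.8186 -0.4454; -0.4454 0.1414]
P' = Q + AᵀP(A−BK) = [7.0686 -6.4454; -6.4454 9.1414]
tr(P') = 16.2100


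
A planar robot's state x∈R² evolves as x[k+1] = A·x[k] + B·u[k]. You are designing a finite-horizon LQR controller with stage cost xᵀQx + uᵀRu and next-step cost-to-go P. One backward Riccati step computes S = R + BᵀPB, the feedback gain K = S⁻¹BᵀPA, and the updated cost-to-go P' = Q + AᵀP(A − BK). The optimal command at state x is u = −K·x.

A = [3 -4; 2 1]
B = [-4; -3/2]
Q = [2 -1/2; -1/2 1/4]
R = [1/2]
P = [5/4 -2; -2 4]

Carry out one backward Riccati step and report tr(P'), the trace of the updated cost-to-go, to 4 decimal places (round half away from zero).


26.5909

BᵀP = [-2.0000 2.0000]
S = R + BᵀPB = [1/2] + [5.0000] = [5.5000]
BᵀPA = [-2.0000 10.0000]
K = S⁻¹·BᵀPA = [-0.3636 1.8182]
A−BK = [1.5455 3.2727; 1.4545 3.7273]
AᵀP(A−BK) = [2.5227 6.6364; 6.6364 21.8182]
P' = Q + AᵀP(A−BK) = [4.5227 6.1364; 6.1364 22.0682]
tr(P') = 26.5909


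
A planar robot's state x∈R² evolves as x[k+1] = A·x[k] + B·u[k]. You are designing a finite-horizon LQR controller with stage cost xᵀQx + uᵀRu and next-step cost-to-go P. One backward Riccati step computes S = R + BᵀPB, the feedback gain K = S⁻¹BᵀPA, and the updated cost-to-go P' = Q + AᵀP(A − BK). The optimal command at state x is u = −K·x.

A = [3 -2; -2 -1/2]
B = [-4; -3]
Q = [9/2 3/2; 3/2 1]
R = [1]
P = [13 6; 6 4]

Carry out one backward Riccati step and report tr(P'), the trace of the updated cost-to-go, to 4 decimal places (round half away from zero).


18.3689

BᵀP = [-70.0000 -36.0000]
S = R + BᵀPB = [1] + [388.0000] = [389.0000]
BᵀPA = [-138.0000 158.0000]
K = S⁻¹·BᵀPA = [-0.3548 0.4062]
A−BK = [1.5810 -0.3753; -3.0643 0.7185]
AᵀP(A−BK) = [12.0437 -2.9486; -2.9486 0.8252]
P' = Q + AᵀP(A−BK) = [16.5437 -1.4486; -1.4486 1.8252]
tr(P') = 18.3689


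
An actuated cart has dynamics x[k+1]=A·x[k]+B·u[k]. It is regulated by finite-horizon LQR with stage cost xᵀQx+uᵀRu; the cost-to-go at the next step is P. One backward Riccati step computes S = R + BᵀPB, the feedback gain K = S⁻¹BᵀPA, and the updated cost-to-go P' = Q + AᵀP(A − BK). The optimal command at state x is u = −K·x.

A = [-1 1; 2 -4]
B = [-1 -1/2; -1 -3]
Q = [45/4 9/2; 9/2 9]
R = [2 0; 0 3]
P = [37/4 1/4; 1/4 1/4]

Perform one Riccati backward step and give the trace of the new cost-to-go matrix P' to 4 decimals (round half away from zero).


BᵀP = [-9.5000 -0.5000; -5.3750 -0.8750]
S = R + BᵀPB = [2 0; 0 3] + [10.0000 6.2500; 6.2500 5.3125] = [12.0000 6.2500; 6.2500 8.3125]
BᵀPA = [8.5000 -7.5000; 3.6250 -1.8750]
K = S⁻¹·BᵀPA = [0.7909 -0.8342; -0.1586 0.4016]
A−BK = [-0.2884 0.3666; 2.3151 -3.6292]
AᵀP(A−BK) = [3.1020 -4.1153; -4.1153 5.7467]
P' = Q + AᵀP(A−BK) = [14.3520 0.3847; 0.3847 14.7467]
tr(P') = 29.0986

29.0986


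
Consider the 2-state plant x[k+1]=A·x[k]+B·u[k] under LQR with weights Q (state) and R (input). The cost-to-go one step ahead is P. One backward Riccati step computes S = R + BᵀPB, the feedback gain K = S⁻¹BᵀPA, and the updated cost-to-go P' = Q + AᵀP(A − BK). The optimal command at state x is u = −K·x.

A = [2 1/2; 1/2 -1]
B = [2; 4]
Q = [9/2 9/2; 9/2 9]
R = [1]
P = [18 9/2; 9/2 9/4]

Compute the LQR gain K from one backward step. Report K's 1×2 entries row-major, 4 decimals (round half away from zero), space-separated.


BᵀP = [54.0000 18.0000]
S = R + BᵀPB = [1] + [180.0000] = [181.0000]
BᵀPA = [117.0000 9.0000]
K = S⁻¹·BᵀPA = [0.6464 0.0497]
A−BK = [0.7072 0.4006; -2.0856 -1.1989]
AᵀP(A−BK) = [5.9327 3.1823; 3.1823 1.8025]
P' = Q + AᵀP(A−BK) = [10.4327 7.6823; 7.6823 10.8025]
tr(P') = 21.2352

0.6464 0.0497


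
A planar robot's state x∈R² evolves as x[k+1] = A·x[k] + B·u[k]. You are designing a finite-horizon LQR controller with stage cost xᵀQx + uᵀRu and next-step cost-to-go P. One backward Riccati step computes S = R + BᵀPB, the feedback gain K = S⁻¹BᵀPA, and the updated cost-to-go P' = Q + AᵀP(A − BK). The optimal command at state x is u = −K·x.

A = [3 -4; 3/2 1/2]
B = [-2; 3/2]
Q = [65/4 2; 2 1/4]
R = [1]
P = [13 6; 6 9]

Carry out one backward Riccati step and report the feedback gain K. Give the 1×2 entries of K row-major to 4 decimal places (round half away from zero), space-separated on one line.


-1.3087 1.8456

BᵀP = [-17.0000 1.5000]
S = R + BᵀPB = [1] + [36.2500] = [37.2500]
BᵀPA = [-48.7500 68.7500]
K = S⁻¹·BᵀPA = [-1.3087 1.8456]
A−BK = [0.3826 -0.3087; 3.4631 -2.2685]
AᵀP(A−BK) = [127.4497 -86.2752; -86.2752 59.3624]
P' = Q + AᵀP(A−BK) = [143.6997 -84.2752; -84.2752 59.6124]
tr(P') = 203.3121


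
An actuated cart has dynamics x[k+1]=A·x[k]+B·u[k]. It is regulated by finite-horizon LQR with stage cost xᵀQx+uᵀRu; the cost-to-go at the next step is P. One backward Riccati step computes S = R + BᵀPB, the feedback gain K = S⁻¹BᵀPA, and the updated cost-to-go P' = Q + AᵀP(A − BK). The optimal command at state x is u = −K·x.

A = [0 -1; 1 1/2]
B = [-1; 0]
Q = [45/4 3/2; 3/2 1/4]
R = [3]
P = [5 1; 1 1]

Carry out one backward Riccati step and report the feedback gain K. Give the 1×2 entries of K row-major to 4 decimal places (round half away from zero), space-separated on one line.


BᵀP = [-5.0000 -1.0000]
S = R + BᵀPB = [3] + [5.0000] = [8.0000]
BᵀPA = [-1.0000 4.5000]
K = S⁻¹·BᵀPA = [-0.1250 0.5625]
A−BK = [-0.1250 -0.4375; 1.0000 0.5000]
AᵀP(A−BK) = [0.8750 0.0625; 0.0625 1.7188]
P' = Q + AᵀP(A−BK) = [12.1250 1.5625; 1.5625 1.9688]
tr(P') = 14.0938

-0.1250 0.5625
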